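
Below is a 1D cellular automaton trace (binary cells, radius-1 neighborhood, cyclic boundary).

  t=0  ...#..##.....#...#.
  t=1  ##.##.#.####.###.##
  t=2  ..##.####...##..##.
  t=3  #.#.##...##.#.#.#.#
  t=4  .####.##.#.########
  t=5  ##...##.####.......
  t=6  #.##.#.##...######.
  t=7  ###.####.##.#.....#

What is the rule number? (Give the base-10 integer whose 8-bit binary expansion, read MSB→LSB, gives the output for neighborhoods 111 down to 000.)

  nb ###: next=.  (t=1,i=0, bit7=0)
  nb ##.: next=.  (t=0,i=7, bit6=0)
  nb #.#: next=#  (t=1,i=2, bit5=1)
  nb #..: next=#  (t=0,i=4, bit4=1)
  nb .##: next=#  (t=0,i=6, bit3=1)
  nb .#.: next=#  (t=0,i=3, bit2=1)
  nb ..#: next=.  (t=0,i=2, bit1=0)
  nb ...: next=#  (t=0,i=0, bit0=1)
  bits 00111101 = 61

61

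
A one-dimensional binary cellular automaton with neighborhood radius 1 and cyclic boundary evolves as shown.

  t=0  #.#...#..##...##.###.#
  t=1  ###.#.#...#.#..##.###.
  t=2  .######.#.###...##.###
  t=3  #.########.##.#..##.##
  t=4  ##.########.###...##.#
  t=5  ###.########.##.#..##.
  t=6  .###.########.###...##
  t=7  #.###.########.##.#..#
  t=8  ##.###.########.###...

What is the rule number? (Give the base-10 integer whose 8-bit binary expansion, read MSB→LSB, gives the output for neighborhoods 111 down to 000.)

  [7] ### => #  t=0,i=18
  [6] ##. => #  t=0,i=0
  [5] #.# => #  t=0,i=1
  [4] #.. => .  t=0,i=3
  [3] .## => .  t=0,i=9
  [2] .#. => #  t=0,i=2
  [1] ..# => .  t=0,i=5
  [0] ... => #  t=0,i=4
  bits 11100101 = 229

229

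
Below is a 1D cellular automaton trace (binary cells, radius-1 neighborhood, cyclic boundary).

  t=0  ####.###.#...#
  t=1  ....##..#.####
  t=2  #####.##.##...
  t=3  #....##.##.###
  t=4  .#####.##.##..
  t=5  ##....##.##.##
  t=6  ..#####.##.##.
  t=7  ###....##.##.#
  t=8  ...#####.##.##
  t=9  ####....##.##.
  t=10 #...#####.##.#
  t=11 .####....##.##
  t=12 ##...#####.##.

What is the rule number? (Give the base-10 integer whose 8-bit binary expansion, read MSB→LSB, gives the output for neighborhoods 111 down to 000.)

59

  ###|.  b7=0 t=0,i=0
  ##.|.  b6=0 t=0,i=3
  #.#|#  b5=1 t=0,i=4
  #..|#  b4=1 t=0,i=10
  .##|#  b3=1 t=0,i=5
  .#.|.  b2=0 t=0,i=9
  ..#|#  b1=1 t=0,i=12
  ...|#  b0=1 t=0,i=11
  bits 00111011 = 59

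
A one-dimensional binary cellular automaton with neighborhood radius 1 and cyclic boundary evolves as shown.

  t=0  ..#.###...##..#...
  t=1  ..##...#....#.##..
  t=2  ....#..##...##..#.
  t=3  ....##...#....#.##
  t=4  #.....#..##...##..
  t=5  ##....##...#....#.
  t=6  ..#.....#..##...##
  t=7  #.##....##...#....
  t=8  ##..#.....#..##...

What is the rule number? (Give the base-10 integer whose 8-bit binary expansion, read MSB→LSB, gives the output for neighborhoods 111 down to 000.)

  nb ###: next=.  (t=0,i=5, bit7=0)
  nb ##.: next=.  (t=0,i=6, bit6=0)
  nb #.#: next=#  (t=0,i=3, bit5=1)
  nb #..: next=#  (t=0,i=7, bit4=1)
  nb .##: next=.  (t=0,i=4, bit3=0)
  nb .#.: next=#  (t=0,i=2, bit2=1)
  nb ..#: next=.  (t=0,i=1, bit1=0)
  nb ...: next=.  (t=0,i=0, bit0=0)
  bits 00110100 = 52

52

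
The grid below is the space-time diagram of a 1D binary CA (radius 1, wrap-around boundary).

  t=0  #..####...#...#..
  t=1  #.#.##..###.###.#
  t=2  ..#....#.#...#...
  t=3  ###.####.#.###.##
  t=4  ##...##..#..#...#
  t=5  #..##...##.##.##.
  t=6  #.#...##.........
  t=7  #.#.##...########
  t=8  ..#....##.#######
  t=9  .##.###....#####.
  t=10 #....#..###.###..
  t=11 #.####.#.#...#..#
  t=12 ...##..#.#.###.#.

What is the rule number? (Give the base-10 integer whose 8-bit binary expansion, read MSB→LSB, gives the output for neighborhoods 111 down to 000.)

  ###|#  b7=1 t=0,i=4
  ##.|.  b6=0 t=0,i=6
  #.#|.  b5=0 t=1,i=1
  #..|.  b4=0 t=0,i=1
  .##|.  b3=0 t=0,i=3
  .#.|#  b2=1 t=0,i=0
  ..#|#  b1=1 t=0,i=2
  ...|#  b0=1 t=0,i=8
  bits 10000111 = 135

135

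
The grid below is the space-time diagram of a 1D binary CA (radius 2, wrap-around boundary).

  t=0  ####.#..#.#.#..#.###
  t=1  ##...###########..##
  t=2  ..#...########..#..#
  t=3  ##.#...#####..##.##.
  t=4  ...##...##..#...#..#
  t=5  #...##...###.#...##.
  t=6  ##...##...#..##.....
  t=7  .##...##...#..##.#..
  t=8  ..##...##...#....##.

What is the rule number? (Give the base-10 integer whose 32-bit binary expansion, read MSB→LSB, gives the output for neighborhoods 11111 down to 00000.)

2335495969

  ##### -> #   bit 31 = 1  t=0,i=0
  ####. -> .   bit 30 = 0  t=0,i=2
  ###.# -> .   bit 29 = 0  t=0,i=3
  ###.. -> .   bit 28 = 0  t=1,i=1
  ##.## -> #   bit 27 = 1  t=3,i=16
  ##.#. -> .   bit 26 = 0  t=0,i=4
  ##..# -> #   bit 25 = 1  t=1,i=16
  ##... -> #   bit 24 = 1  t=1,i=2
  #.### -> .   bit 23 = 0  t=0,i=17
  #.##. -> .   bit 22 = 0  t=3,i=0
  #.#.# -> #   bit 21 = 1  t=0,i=10
  #.#.. -> #   bit 20 = 1  t=0,i=5
  #..## -> .   bit 19 = 0  t=1,i=17
  #..#. -> #   bit 18 = 1  t=0,i=7
  #...# -> .   bit 17 = 0  t=1,i=3
  #.... -> .   bit 16 = 0  t=6,i=16
  .#### -> #   bit 15 = 1  t=0,i=18
  .###. -> #   bit 14 = 1  t=5,i=10
  .##.# -> .   bit 13 = 0  t=3,i=1
  .##.. -> #   bit 12 = 1  t=4,i=4
  .#.## -> .   bit 11 = 0  t=0,i=16
  .#.#. -> #   bit 10 = 1  t=0,i=9
  .#..# -> #   bit 9 = 1  t=0,i=6
  .#... -> #   bit 8 = 1  t=2,i=3
  ..### -> .   bit 7 = 0  t=1,i=5
  ..##. -> .   bit 6 = 0  t=3,i=14
  ..#.# -> #   bit 5 = 1  t=0,i=8
  ..#.. -> .   bit 4 = 0  t=2,i=2
  ...## -> .   bit 3 = 0  t=1,i=4
  ...#. -> .   bit 2 = 0  t=4,i=15
  ....# -> .   bit 1 = 0  t=6,i=18
  ..... -> #   bit 0 = 1  t=6,i=17
  bits 10001011001101001101011100100001 = 2335495969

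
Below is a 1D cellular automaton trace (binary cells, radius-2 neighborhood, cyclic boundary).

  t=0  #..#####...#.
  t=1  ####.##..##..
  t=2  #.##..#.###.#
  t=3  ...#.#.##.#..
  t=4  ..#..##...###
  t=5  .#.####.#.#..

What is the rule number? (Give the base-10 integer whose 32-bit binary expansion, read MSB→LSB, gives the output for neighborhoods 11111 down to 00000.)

3770620868

  ##### -> #   bit 31 = 1  t=0,i=5
  ####. -> #   bit 30 = 1  t=0,i=6
  ###.# -> #   bit 29 = 1  t=1,i=3
  ###.. -> .   bit 28 = 0  t=0,i=7
  ##.## -> .   bit 27 = 0  t=1,i=4
  ##.#. -> .   bit 26 = 0  t=3,i=9
  ##..# -> .   bit 25 = 0  t=1,i=7
  ##... -> .   bit 24 = 0  t=0,i=8
  #.### -> #   bit 23 = 1  t=2,i=8
  #.##. -> .   bit 22 = 0  t=1,i=5
  #.#.# -> #   bit 21 = 1  t=3,i=5
  #.#.. -> #   bit 20 = 1  t=0,i=0
  #..## -> #   bit 19 = 1  t=0,i=2
  #..#. -> #   bit 18 = 1  t=2,i=5
  #...# -> #   bit 17 = 1  t=0,i=9
  #.... -> #   bit 16 = 1  t=3,i=12
  .#### -> .   bit 15 = 0  t=0,i=4
  .###. -> .   bit 14 = 0  t=2,i=9
  .##.# -> .   bit 13 = 0  t=2,i=0
  .##.. -> #   bit 12 = 1  t=1,i=6
  .#.## -> #   bit 11 = 1  t=2,i=7
  .#.#. -> .   bit 10 = 0  t=0,i=12
  .#..# -> #   bit 9 = 1  t=0,i=1
  .#... -> #   bit 8 = 1  t=3,i=11
  ..### -> #   bit 7 = 1  t=0,i=3
  ..##. -> #   bit 6 = 1  t=1,i=9
  ..#.# -> .   bit 5 = 0  t=0,i=11
  ..#.. -> .   bit 4 = 0  t=4,i=2
  ...## -> .   bit 3 = 0  t=4,i=9
  ...#. -> #   bit 2 = 1  t=0,i=10
  ....# -> .   bit 1 = 0  t=3,i=1
  ..... -> .   bit 0 = 0  t=3,i=0
  bits 11100000101111110001101111000100 = 3770620868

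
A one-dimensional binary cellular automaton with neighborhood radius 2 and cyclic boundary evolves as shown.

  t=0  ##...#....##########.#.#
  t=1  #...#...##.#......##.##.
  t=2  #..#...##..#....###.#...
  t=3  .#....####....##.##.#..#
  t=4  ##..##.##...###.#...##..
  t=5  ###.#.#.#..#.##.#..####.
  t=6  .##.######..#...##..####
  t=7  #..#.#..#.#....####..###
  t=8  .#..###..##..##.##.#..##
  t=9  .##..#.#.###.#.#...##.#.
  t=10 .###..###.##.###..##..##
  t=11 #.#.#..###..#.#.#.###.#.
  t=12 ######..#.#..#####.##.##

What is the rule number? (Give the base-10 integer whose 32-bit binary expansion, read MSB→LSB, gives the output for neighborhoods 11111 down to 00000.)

1781587534

  #####|.  b31=0 t=0,i=12
  ####.|#  b30=1 t=0,i=18
  ###.#|#  b29=1 t=0,i=19
  ###..|.  b28=0 t=0,i=1
  ##.##|#  b27=1 t=1,i=20
  ##.#.|.  b26=0 t=0,i=20
  ##..#|#  b25=1 t=2,i=9
  ##...|.  b24=0 t=0,i=2
  #.###|.  b23=0 t=0,i=23
  #.##.|.  b22=0 t=1,i=21
  #.#.#|#  b21=1 t=0,i=21
  #.#..|#  b20=1 t=1,i=0
  #..##|.  b19=0 t=4,i=3
  #..#.|.  b18=0 t=2,i=2
  #...#|.  b17=0 t=0,i=3
  #....|.  b16=0 t=0,i=7
  .####|#  b15=1 t=0,i=11
  .###.|#  b14=1 t=0,i=0
  .##.#|.  b13=0 t=1,i=9
  .##..|#  b12=1 t=2,i=8
  .#.##|#  b11=1 t=0,i=22
  .#.#.|#  b10=1 t=3,i=0
  .#..#|#  b9=1 t=2,i=1
  .#...|.  b8=0 t=0,i=6
  ..###|.  b7=0 t=0,i=10
  ..##.|#  b6=1 t=1,i=8
  ..#.#|.  b5=0 t=3,i=23
  ..#..|.  b4=0 t=0,i=5
  ...##|#  b3=1 t=0,i=9
  ...#.|#  b2=1 t=0,i=4
  ....#|#  b1=1 t=0,i=8
  .....|.  b0=0 t=1,i=14
  bits 01101010001100001101111001001110 = 1781587534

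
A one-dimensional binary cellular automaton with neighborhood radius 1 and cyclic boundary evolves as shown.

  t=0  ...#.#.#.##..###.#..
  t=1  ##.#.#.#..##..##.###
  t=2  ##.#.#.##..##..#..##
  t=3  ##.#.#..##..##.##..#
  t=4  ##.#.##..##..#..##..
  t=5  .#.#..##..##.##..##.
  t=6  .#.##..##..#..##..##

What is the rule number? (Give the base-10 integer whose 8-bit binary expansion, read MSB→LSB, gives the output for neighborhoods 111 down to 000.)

213

  ### -> #   bit 7 = 1  t=0,i=14
  ##. -> #   bit 6 = 1  t=0,i=10
  #.# -> .   bit 5 = 0  t=0,i=4
  #.. -> #   bit 4 = 1  t=0,i=11
  .## -> .   bit 3 = 0  t=0,i=9
  .#. -> #   bit 2 = 1  t=0,i=3
  ..# -> .   bit 1 = 0  t=0,i=2
  ... -> #   bit 0 = 1  t=0,i=0
  bits 11010101 = 213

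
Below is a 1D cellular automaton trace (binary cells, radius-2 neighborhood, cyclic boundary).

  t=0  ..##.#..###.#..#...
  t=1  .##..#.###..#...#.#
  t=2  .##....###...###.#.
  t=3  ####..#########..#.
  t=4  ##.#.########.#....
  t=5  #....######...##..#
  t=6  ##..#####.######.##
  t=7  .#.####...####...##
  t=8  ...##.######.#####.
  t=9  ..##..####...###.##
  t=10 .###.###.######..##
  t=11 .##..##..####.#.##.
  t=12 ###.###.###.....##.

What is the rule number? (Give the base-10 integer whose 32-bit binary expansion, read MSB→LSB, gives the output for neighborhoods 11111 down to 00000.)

2447037901

  [31] ##### => #  t=3,i=8
  [30] ####. => .  t=3,i=2
  [29] ###.# => .  t=0,i=10
  [28] ###.. => #  t=1,i=9
  [27] ##.## => .  t=6,i=9
  [26] ##.#. => .  t=0,i=4
  [25] ##..# => .  t=1,i=3
  [24] ##... => #  t=2,i=3
  [23] #.### => #  t=1,i=7
  [22] #.##. => #  t=1,i=1
  [21] #.#.# => .  t=1,i=18
  [20] #.#.. => #  t=0,i=5
  [19] #..## => #  t=0,i=7
  [18] #..#. => .  t=0,i=14
  [17] #...# => #  t=1,i=14
  [16] #.... => .  t=0,i=17
  [15] .#### => #  t=3,i=1
  [14] .###. => #  t=0,i=9
  [13] .##.# => .  t=0,i=3
  [12] .##.. => #  t=1,i=2
  [11] .#.## => .  t=1,i=0
  [10] .#.#. => #  t=1,i=17
  [9] .#..# => .  t=0,i=6
  [8] .#... => #  t=0,i=16
  [7] ..### => #  t=0,i=8
  [6] ..##. => #  t=0,i=2
  [5] ..#.# => .  t=1,i=5
  [4] ..#.. => .  t=0,i=15
  [3] ...## => #  t=0,i=1
  [2] ...#. => #  t=1,i=15
  [1] ....# => .  t=0,i=0
  [0] ..... => #  t=0,i=18
  bits 10010001110110101101010111001101 = 2447037901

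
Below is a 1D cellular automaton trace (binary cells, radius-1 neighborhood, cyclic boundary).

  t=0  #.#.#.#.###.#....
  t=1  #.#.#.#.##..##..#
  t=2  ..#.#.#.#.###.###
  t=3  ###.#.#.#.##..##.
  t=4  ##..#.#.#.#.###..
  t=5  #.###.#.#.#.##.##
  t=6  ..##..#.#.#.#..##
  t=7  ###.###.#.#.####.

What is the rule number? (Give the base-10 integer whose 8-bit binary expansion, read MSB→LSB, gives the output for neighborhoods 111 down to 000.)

  nb ###: next=#  (t=0,i=9, bit7=1)
  nb ##.: next=.  (t=0,i=10, bit6=0)
  nb #.#: next=.  (t=0,i=1, bit5=0)
  nb #..: next=#  (t=0,i=13, bit4=1)
  nb .##: next=#  (t=0,i=8, bit3=1)
  nb .#.: next=#  (t=0,i=0, bit2=1)
  nb ..#: next=#  (t=0,i=16, bit1=1)
  nb ...: next=.  (t=0,i=14, bit0=0)
  bits 10011110 = 158

158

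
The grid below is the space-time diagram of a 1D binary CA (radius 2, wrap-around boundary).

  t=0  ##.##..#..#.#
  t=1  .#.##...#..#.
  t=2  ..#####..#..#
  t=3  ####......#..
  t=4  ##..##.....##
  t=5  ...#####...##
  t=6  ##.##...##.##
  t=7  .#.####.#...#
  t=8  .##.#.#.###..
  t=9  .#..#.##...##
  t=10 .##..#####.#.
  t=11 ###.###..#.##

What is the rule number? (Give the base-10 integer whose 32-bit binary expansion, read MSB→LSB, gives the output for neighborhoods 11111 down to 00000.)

  ##### -> .   bit 31 = 0  t=2,i=4
  ####. -> .   bit 30 = 0  t=2,i=5
  ###.# -> #   bit 29 = 1  t=0,i=1
  ###.. -> .   bit 28 = 0  t=2,i=6
  ##.## -> .   bit 27 = 0  t=0,i=2
  ##.#. -> .   bit 26 = 0  t=7,i=7
  ##..# -> .   bit 25 = 0  t=0,i=5
  ##... -> #   bit 24 = 1  t=1,i=5
  #.### -> .   bit 23 = 0  t=0,i=12
  #.##. -> #   bit 22 = 1  t=0,i=3
  #.#.# -> #   bit 21 = 1  t=7,i=1
  #.#.. -> #   bit 20 = 1  t=7,i=8
  #..## -> #   bit 19 = 1  t=2,i=1
  #..#. -> .   bit 18 = 0  t=0,i=6
  #...# -> #   bit 17 = 1  t=1,i=6
  #.... -> #   bit 16 = 1  t=3,i=5
  .#### -> #   bit 15 = 1  t=2,i=3
  .###. -> .   bit 14 = 0  t=0,i=0
  .##.# -> .   bit 13 = 0  t=6,i=9
  .##.. -> #   bit 12 = 1  t=0,i=4
  .#.## -> #   bit 11 = 1  t=0,i=11
  .#.#. -> .   bit 10 = 0  t=7,i=0
  .#..# -> #   bit 9 = 1  t=0,i=8
  .#... -> #   bit 8 = 1  t=7,i=9
  ..### -> #   bit 7 = 1  t=2,i=2
  ..##. -> #   bit 6 = 1  t=4,i=4
  ..#.# -> .   bit 5 = 0  t=0,i=10
  ..#.. -> .   bit 4 = 0  t=0,i=7
  ...## -> .   bit 3 = 0  t=4,i=10
  ...#. -> .   bit 2 = 0  t=1,i=7
  ....# -> .   bit 1 = 0  t=3,i=8
  ..... -> .   bit 0 = 0  t=3,i=6
  bits 00100001011110111001101111000000 = 561748928

561748928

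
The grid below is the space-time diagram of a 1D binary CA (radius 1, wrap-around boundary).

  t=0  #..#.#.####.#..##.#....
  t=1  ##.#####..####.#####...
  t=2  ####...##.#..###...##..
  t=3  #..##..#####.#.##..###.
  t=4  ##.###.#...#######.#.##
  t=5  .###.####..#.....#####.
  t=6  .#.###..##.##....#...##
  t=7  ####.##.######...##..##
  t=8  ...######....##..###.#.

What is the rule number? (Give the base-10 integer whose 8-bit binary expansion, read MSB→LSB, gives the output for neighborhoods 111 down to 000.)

  [7] ### => .  t=0,i=8
  [6] ##. => #  t=0,i=10
  [5] #.# => #  t=0,i=4
  [4] #.. => #  t=0,i=1
  [3] .## => #  t=0,i=7
  [2] .#. => #  t=0,i=0
  [1] ..# => .  t=0,i=2
  [0] ... => .  t=0,i=20
  bits 01111100 = 124

124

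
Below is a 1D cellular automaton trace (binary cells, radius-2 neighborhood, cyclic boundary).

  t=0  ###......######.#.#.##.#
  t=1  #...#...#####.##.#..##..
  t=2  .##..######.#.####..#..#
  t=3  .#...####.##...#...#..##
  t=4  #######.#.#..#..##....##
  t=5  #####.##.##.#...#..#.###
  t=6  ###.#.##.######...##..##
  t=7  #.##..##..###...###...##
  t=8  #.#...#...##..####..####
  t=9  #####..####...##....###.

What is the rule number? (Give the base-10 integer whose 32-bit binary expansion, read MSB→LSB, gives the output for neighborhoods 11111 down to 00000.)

  [31] ##### => #  t=0,i=11
  [30] ####. => .  t=0,i=1
  [29] ###.# => #  t=0,i=14
  [28] ###.. => .  t=0,i=2
  [27] ##.## => .  t=0,i=22
  [26] ##.#. => #  t=0,i=15
  [25] ##..# => .  t=1,i=22
  [24] ##... => .  t=0,i=3
  [23] #.### => .  t=0,i=23
  [22] #.##. => #  t=0,i=20
  [21] #.#.# => .  t=0,i=16
  [20] #.#.. => #  t=1,i=17
  [19] #..## => .  t=1,i=19
  [18] #..#. => #  t=1,i=23
  [17] #...# => #  t=1,i=2
  [16] #.... => #  t=0,i=4
  [15] .#### => #  t=0,i=0
  [14] .###. => #  t=7,i=11
  [13] .##.# => #  t=0,i=21
  [12] .##.. => .  t=1,i=21
  [11] .#.## => .  t=0,i=19
  [10] .#.#. => #  t=0,i=17
  [9] .#..# => .  t=1,i=18
  [8] .#... => #  t=1,i=1
  [7] ..### => #  t=0,i=9
  [6] ..##. => #  t=1,i=20
  [5] ..#.# => #  t=2,i=23
  [4] ..#.. => .  t=1,i=0
  [3] ...## => #  t=0,i=8
  [2] ...#. => .  t=1,i=3
  [1] ....# => .  t=0,i=7
  [0] ..... => .  t=0,i=5
  bits 10100100010101111110010111101000 = 2757223912

2757223912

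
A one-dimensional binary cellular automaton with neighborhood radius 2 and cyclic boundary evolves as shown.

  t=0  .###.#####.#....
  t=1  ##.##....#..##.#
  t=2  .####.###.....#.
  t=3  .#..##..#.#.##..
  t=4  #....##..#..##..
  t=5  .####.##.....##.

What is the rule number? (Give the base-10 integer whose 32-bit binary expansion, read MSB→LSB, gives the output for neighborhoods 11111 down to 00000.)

977343886

  ##### -> .   bit 31 = 0  t=0,i=7
  ####. -> .   bit 30 = 0  t=0,i=8
  ###.# -> #   bit 29 = 1  t=0,i=3
  ###.. -> #   bit 28 = 1  t=2,i=8
  ##.## -> #   bit 27 = 1  t=0,i=4
  ##.#. -> .   bit 26 = 0  t=0,i=10
  ##..# -> #   bit 25 = 1  t=3,i=6
  ##... -> .   bit 24 = 0  t=1,i=5
  #.### -> .   bit 23 = 0  t=0,i=5
  #.##. -> #   bit 22 = 1  t=1,i=3
  #.#.# -> .   bit 21 = 0  t=3,i=10
  #.#.. -> .   bit 20 = 0  t=0,i=11
  #..## -> .   bit 19 = 0  t=1,i=11
  #..#. -> .   bit 18 = 0  t=3,i=7
  #...# -> .   bit 17 = 0  t=3,i=15
  #.... -> #   bit 16 = 1  t=0,i=13
  .#### -> .   bit 15 = 0  t=0,i=6
  .###. -> .   bit 14 = 0  t=0,i=2
  .##.# -> .   bit 13 = 0  t=1,i=13
  .##.. -> #   bit 12 = 1  t=1,i=4
  .#.## -> .   bit 11 = 0  t=3,i=11
  .#.#. -> #   bit 10 = 1  t=3,i=9
  .#..# -> .   bit 9 = 0  t=1,i=10
  .#... -> #   bit 8 = 1  t=0,i=12
  ..### -> #   bit 7 = 1  t=0,i=1
  ..##. -> .   bit 6 = 0  t=1,i=12
  ..#.# -> .   bit 5 = 0  t=3,i=8
  ..#.. -> .   bit 4 = 0  t=1,i=9
  ...## -> #   bit 3 = 1  t=0,i=0
  ...#. -> #   bit 2 = 1  t=1,i=8
  ....# -> #   bit 1 = 1  t=0,i=15
  ..... -> .   bit 0 = 0  t=0,i=14
  bits 00111010010000010001010110001110 = 977343886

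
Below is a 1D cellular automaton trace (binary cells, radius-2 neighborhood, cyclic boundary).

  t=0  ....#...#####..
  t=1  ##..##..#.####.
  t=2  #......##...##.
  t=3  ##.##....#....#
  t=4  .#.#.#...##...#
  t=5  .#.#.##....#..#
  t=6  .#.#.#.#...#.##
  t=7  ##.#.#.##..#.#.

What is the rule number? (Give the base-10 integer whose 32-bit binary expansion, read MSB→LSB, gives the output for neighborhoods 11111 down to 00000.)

  #####|#  b31=1 t=0,i=10
  ####.|#  b30=1 t=0,i=11
  ###.#|#  b29=1 t=1,i=13
  ###..|#  b28=1 t=0,i=12
  ##.##|.  b27=0 t=1,i=14
  ##.#.|#  b26=1 t=2,i=14
  ##..#|.  b25=0 t=1,i=2
  ##...|#  b24=1 t=0,i=13
  #.###|.  b23=0 t=1,i=10
  #.##.|#  b22=1 t=1,i=0
  #.#.#|#  b21=1 t=4,i=1
  #.#..|#  b20=1 t=2,i=0
  #..##|.  b19=0 t=1,i=3
  #..#.|#  b18=1 t=1,i=7
  #...#|.  b17=0 t=0,i=6
  #....|.  b16=0 t=0,i=14
  .####|.  b15=0 t=0,i=9
  .###.|.  b14=0 t=3,i=0
  .##.#|.  b13=0 t=2,i=13
  .##..|.  b12=0 t=1,i=1
  .#.##|.  b11=0 t=1,i=9
  .#.#.|.  b10=0 t=4,i=0
  .#..#|.  b9=0 t=5,i=12
  .#...|#  b8=1 t=0,i=5
  ..###|#  b7=1 t=0,i=8
  ..##.|.  b6=0 t=1,i=4
  ..#.#|#  b5=1 t=1,i=8
  ..#..|#  b4=1 t=0,i=4
  ...##|.  b3=0 t=0,i=7
  ...#.|.  b2=0 t=0,i=3
  ....#|.  b1=0 t=0,i=2
  .....|#  b0=1 t=0,i=0
  bits 11110101011101000000000110110001 = 4118020529

4118020529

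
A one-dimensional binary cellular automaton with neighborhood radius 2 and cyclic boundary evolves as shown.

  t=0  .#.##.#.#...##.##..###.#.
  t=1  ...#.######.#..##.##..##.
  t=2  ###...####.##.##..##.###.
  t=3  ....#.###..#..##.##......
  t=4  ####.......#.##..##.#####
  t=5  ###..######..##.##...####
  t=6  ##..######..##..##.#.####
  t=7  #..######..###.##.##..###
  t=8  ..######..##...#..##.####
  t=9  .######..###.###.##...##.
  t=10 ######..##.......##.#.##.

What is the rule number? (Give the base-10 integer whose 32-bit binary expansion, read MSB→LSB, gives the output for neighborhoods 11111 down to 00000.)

  [31] ##### => #  t=1,i=7
  [30] ####. => #  t=1,i=9
  [29] ###.# => .  t=0,i=21
  [28] ###.. => .  t=2,i=2
  [27] ##.## => .  t=0,i=14
  [26] ##.#. => #  t=0,i=5
  [25] ##..# => .  t=0,i=17
  [24] ##... => .  t=1,i=24
  [23] #.### => .  t=1,i=5
  [22] #.##. => #  t=0,i=3
  [21] #.#.# => #  t=0,i=6
  [20] #.#.. => #  t=0,i=8
  [19] #..## => #  t=0,i=18
  [18] #..#. => .  t=0,i=0
  [17] #...# => #  t=0,i=10
  [16] #.... => #  t=1,i=0
  [15] .#### => #  t=1,i=6
  [14] .###. => .  t=0,i=20
  [13] .##.# => .  t=0,i=4
  [12] .##.. => #  t=0,i=16
  [11] .#.## => .  t=0,i=2
  [10] .#.#. => #  t=0,i=7
  [9] .#..# => .  t=0,i=24
  [8] .#... => #  t=0,i=9
  [7] ..### => #  t=0,i=19
  [6] ..##. => #  t=0,i=12
  [5] ..#.# => .  t=0,i=1
  [4] ..#.. => #  t=3,i=11
  [3] ...## => .  t=0,i=11
  [2] ...#. => #  t=1,i=2
  [1] ....# => #  t=1,i=1
  [0] ..... => #  t=3,i=0
  bits 11000100011110111001010111010111 = 3296433623

3296433623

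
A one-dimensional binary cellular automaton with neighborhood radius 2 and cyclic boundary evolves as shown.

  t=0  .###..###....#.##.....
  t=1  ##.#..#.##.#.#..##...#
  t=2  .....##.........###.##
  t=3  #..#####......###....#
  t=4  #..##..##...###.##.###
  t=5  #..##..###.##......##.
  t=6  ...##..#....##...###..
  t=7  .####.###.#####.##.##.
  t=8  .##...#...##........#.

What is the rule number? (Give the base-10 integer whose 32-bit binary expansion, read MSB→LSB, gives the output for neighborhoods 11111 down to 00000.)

293900794

  ##### -> .   bit 31 = 0  t=3,i=5
  ####. -> .   bit 30 = 0  t=3,i=6
  ###.# -> .   bit 29 = 0  t=1,i=1
  ###.. -> #   bit 28 = 1  t=0,i=3
  ##.## -> .   bit 27 = 0  t=2,i=19
  ##.#. -> .   bit 26 = 0  t=1,i=2
  ##..# -> .   bit 25 = 0  t=0,i=4
  ##... -> #   bit 24 = 1  t=0,i=9
  #.### -> #   bit 23 = 1  t=4,i=19
  #.##. -> .   bit 22 = 0  t=0,i=15
  #.#.# -> .   bit 21 = 0  t=1,i=11
  #.#.. -> .   bit 20 = 0  t=1,i=3
  #..## -> .   bit 19 = 0  t=0,i=5
  #..#. -> #   bit 18 = 1  t=1,i=5
  #...# -> .   bit 17 = 0  t=1,i=19
  #.... -> .   bit 16 = 0  t=0,i=10
  .#### -> #   bit 15 = 1  t=3,i=4
  .###. -> .   bit 14 = 0  t=0,i=2
  .##.# -> .   bit 13 = 0  t=1,i=9
  .##.. -> #   bit 12 = 1  t=0,i=16
  .#.## -> .   bit 11 = 0  t=0,i=14
  .#.#. -> .   bit 10 = 0  t=1,i=12
  .#..# -> .   bit 9 = 0  t=1,i=4
  .#... -> #   bit 8 = 1  t=6,i=8
  ..### -> #   bit 7 = 1  t=0,i=1
  ..##. -> #   bit 6 = 1  t=1,i=16
  ..#.# -> #   bit 5 = 1  t=0,i=13
  ..#.. -> #   bit 4 = 1  t=6,i=7
  ...## -> #   bit 3 = 1  t=0,i=0
  ...#. -> .   bit 2 = 0  t=0,i=12
  ....# -> #   bit 1 = 1  t=0,i=11
  ..... -> .   bit 0 = 0  t=0,i=19
  bits 00010001100001001001000111111010 = 293900794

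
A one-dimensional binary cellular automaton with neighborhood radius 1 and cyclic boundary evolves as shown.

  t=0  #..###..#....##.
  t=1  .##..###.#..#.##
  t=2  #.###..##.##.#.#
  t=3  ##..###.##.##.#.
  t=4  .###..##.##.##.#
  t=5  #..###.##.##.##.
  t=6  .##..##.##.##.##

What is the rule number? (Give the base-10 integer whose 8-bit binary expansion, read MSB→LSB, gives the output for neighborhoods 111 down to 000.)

  [7] ### => .  t=0,i=4
  [6] ##. => #  t=0,i=5
  [5] #.# => #  t=0,i=15
  [4] #.. => #  t=0,i=1
  [3] .## => .  t=0,i=3
  [2] .#. => .  t=0,i=0
  [1] ..# => #  t=0,i=2
  [0] ... => .  t=0,i=10
  bits 01110010 = 114

114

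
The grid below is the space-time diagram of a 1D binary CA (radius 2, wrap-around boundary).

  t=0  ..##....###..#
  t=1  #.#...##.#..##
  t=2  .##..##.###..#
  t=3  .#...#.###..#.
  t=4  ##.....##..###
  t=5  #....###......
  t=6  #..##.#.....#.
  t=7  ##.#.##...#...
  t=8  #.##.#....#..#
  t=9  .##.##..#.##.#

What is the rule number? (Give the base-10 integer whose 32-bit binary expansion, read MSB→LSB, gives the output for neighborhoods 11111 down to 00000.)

1291076186

  nb #####: next=.  (t=4,i=13, bit31=0)
  nb ####.: next=#  (t=4,i=0, bit30=1)
  nb ###.#: next=.  (t=1,i=0, bit29=0)
  nb ###..: next=.  (t=0,i=10, bit28=0)
  nb ##.##: next=#  (t=2,i=7, bit27=1)
  nb ##.#.: next=#  (t=1,i=1, bit26=1)
  nb ##..#: next=.  (t=0,i=11, bit25=0)
  nb ##...: next=.  (t=0,i=4, bit24=0)
  nb #.###: next=#  (t=2,i=8, bit23=1)
  nb #.##.: next=#  (t=2,i=1, bit22=1)
  nb #.#.#: next=#  (t=7,i=3, bit21=1)
  nb #.#..: next=#  (t=1,i=2, bit20=1)
  nb #..##: next=.  (t=0,i=1, bit19=0)
  nb #..#.: next=#  (t=0,i=12, bit18=1)
  nb #...#: next=.  (t=1,i=4, bit17=0)
  nb #....: next=.  (t=0,i=5, bit16=0)
  nb .####: next=.  (t=4,i=12, bit15=0)
  nb .###.: next=#  (t=0,i=9, bit14=1)
  nb .##.#: next=.  (t=1,i=7, bit13=0)
  nb .##..: next=.  (t=0,i=3, bit12=0)
  nb .#.##: next=.  (t=2,i=0, bit11=0)
  nb .#.#.: next=.  (t=6,i=13, bit10=0)
  nb .#..#: next=#  (t=0,i=0, bit9=1)
  nb .#...: next=.  (t=1,i=3, bit8=0)
  nb ..###: next=.  (t=0,i=8, bit7=0)
  nb ..##.: next=#  (t=0,i=2, bit6=1)
  nb ..#.#: next=.  (t=2,i=13, bit5=0)
  nb ..#..: next=#  (t=0,i=13, bit4=1)
  nb ...##: next=#  (t=0,i=7, bit3=1)
  nb ...#.: next=.  (t=3,i=4, bit2=0)
  nb ....#: next=#  (t=0,i=6, bit1=1)
  nb .....: next=.  (t=4,i=4, bit0=0)
  bits 01001100111101000100001001011010 = 1291076186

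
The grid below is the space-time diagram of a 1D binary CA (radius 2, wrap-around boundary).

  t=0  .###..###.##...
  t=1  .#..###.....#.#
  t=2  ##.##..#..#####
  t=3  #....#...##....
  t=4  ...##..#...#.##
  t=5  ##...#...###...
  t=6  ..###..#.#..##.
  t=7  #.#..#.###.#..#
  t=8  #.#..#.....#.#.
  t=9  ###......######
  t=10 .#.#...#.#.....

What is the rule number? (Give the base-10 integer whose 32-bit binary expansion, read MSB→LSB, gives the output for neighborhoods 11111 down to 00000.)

1127883942

  #####|.  b31=0 t=2,i=12
  ####.|#  b30=1 t=2,i=0
  ###.#|.  b29=0 t=0,i=8
  ###..|.  b28=0 t=0,i=3
  ##.##|.  b27=0 t=0,i=9
  ##.#.|.  b26=0 t=7,i=1
  ##..#|#  b25=1 t=0,i=4
  ##...|#  b24=1 t=0,i=12
  #.###|.  b23=0 t=7,i=7
  #.##.|.  b22=0 t=0,i=10
  #.#.#|#  b21=1 t=1,i=14
  #.#..|#  b20=1 t=1,i=1
  #..##|#  b19=1 t=0,i=5
  #..#.|.  b18=0 t=2,i=6
  #...#|#  b17=1 t=3,i=7
  #....|.  b16=0 t=0,i=13
  .####|.  b15=0 t=2,i=11
  .###.|.  b14=0 t=0,i=2
  .##.#|#  b13=1 t=7,i=0
  .##..|.  b12=0 t=0,i=11
  .#.##|.  b11=0 t=4,i=12
  .#.#.|#  b10=1 t=1,i=0
  .#..#|.  b9=0 t=1,i=2
  .#...|.  b8=0 t=3,i=1
  ..###|#  b7=1 t=0,i=1
  ..##.|.  b6=0 t=3,i=9
  ..#.#|#  b5=1 t=1,i=12
  ..#..|.  b4=0 t=2,i=7
  ...##|.  b3=0 t=0,i=0
  ...#.|#  b2=1 t=1,i=11
  ....#|#  b1=1 t=0,i=14
  .....|.  b0=0 t=1,i=9
  bits 01000011001110100010010010100110 = 1127883942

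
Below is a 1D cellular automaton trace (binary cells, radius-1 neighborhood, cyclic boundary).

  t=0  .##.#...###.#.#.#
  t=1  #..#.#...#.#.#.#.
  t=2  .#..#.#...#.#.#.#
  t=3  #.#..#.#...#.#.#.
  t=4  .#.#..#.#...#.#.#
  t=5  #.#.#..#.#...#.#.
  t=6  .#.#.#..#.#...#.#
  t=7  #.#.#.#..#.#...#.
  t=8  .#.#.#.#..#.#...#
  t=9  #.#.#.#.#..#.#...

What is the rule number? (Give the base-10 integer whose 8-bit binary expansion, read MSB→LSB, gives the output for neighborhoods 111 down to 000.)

176

  ### -> #   bit 7 = 1  t=0,i=9
  ##. -> .   bit 6 = 0  t=0,i=2
  #.# -> #   bit 5 = 1  t=0,i=0
  #.. -> #   bit 4 = 1  t=0,i=5
  .## -> .   bit 3 = 0  t=0,i=1
  .#. -> .   bit 2 = 0  t=0,i=4
  ..# -> .   bit 1 = 0  t=0,i=7
  ... -> .   bit 0 = 0  t=0,i=6
  bits 10110000 = 176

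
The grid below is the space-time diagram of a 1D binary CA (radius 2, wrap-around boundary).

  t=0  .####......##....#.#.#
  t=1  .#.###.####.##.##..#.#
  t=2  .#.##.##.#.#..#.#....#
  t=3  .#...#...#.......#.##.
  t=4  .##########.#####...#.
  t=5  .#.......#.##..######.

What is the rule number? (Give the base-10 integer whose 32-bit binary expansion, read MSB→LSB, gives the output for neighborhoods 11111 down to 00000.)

1503809951

  nb #####: next=.  (t=4,i=3, bit31=0)
  nb ####.: next=#  (t=0,i=3, bit30=1)
  nb ###.#: next=.  (t=1,i=5, bit29=0)
  nb ###..: next=#  (t=0,i=4, bit28=1)
  nb ##.##: next=#  (t=1,i=6, bit27=1)
  nb ##.#.: next=.  (t=2,i=8, bit26=0)
  nb ##..#: next=.  (t=1,i=17, bit25=0)
  nb ##...: next=#  (t=0,i=5, bit24=1)
  nb #.###: next=#  (t=0,i=1, bit23=1)
  nb #.##.: next=.  (t=1,i=12, bit22=0)
  nb #.#.#: next=#  (t=0,i=19, bit21=1)
  nb #.#..: next=.  (t=2,i=11, bit20=0)
  nb #..##: next=.  (t=4,i=0, bit19=0)
  nb #..#.: next=.  (t=1,i=18, bit18=0)
  nb #...#: next=#  (t=3,i=3, bit17=1)
  nb #....: next=.  (t=0,i=6, bit16=0)
  nb .####: next=.  (t=0,i=2, bit15=0)
  nb .###.: next=#  (t=1,i=4, bit14=1)
  nb .##.#: next=.  (t=1,i=13, bit13=0)
  nb .##..: next=#  (t=0,i=12, bit12=1)
  nb .#.##: next=.  (t=0,i=0, bit11=0)
  nb .#.#.: next=.  (t=0,i=18, bit10=0)
  nb .#..#: next=.  (t=2,i=12, bit9=0)
  nb .#...: next=#  (t=2,i=17, bit8=1)
  nb ..###: next=#  (t=4,i=1, bit7=1)
  nb ..##.: next=.  (t=0,i=11, bit6=0)
  nb ..#.#: next=.  (t=0,i=17, bit5=0)
  nb ..#..: next=#  (t=3,i=1, bit4=1)
  nb ...##: next=#  (t=0,i=10, bit3=1)
  nb ...#.: next=#  (t=0,i=16, bit2=1)
  nb ....#: next=#  (t=0,i=9, bit1=1)
  nb .....: next=#  (t=0,i=7, bit0=1)
  bits 01011001101000100101000110011111 = 1503809951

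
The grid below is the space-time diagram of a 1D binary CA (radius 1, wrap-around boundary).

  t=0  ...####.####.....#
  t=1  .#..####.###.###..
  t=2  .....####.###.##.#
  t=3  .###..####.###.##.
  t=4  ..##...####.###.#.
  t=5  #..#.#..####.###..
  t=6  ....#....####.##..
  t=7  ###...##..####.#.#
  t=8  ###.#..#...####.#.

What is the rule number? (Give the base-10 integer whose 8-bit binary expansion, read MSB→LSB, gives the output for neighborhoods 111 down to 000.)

  nb ###: next=#  (t=0,i=4, bit7=1)
  nb ##.: next=#  (t=0,i=6, bit6=1)
  nb #.#: next=#  (t=0,i=7, bit5=1)
  nb #..: next=.  (t=0,i=0, bit4=0)
  nb .##: next=.  (t=0,i=3, bit3=0)
  nb .#.: next=.  (t=0,i=17, bit2=0)
  nb ..#: next=.  (t=0,i=2, bit1=0)
  nb ...: next=#  (t=0,i=1, bit0=1)
  bits 11100001 = 225

225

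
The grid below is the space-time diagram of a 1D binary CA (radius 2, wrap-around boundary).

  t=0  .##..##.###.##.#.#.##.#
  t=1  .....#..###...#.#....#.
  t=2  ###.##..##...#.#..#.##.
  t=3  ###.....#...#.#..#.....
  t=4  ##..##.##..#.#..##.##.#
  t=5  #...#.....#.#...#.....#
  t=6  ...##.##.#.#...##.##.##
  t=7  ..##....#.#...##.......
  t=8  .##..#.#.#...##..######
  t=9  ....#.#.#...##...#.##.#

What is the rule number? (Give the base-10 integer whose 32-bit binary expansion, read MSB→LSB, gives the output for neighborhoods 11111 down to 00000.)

2760197341

  #####|#  b31=1 t=8,i=19
  ####.|.  b30=0 t=8,i=21
  ###.#|#  b29=1 t=0,i=10
  ###..|.  b28=0 t=1,i=10
  ##.##|.  b27=0 t=0,i=7
  ##.#.|#  b26=1 t=0,i=14
  ##..#|.  b25=0 t=0,i=3
  ##...|.  b24=0 t=1,i=11
  #.###|#  b23=1 t=0,i=8
  #.##.|.  b22=0 t=0,i=1
  #.#.#|.  b21=0 t=0,i=15
  #.#..|.  b20=0 t=1,i=16
  #..##|.  b19=0 t=0,i=4
  #..#.|#  b18=1 t=2,i=17
  #...#|.  b17=0 t=1,i=12
  #....|#  b16=1 t=1,i=0
  .####|.  b15=0 t=8,i=18
  .###.|#  b14=1 t=0,i=9
  .##.#|.  b13=0 t=0,i=6
  .##..|.  b12=0 t=0,i=2
  .#.##|.  b11=0 t=0,i=0
  .#.#.|#  b10=1 t=0,i=16
  .#..#|.  b9=0 t=1,i=6
  .#...|.  b8=0 t=1,i=17
  ..###|#  b7=1 t=1,i=8
  ..##.|#  b6=1 t=0,i=5
  ..#.#|.  b5=0 t=1,i=14
  ..#..|#  b4=1 t=1,i=5
  ...##|#  b3=1 t=3,i=22
  ...#.|#  b2=1 t=1,i=4
  ....#|.  b1=0 t=1,i=3
  .....|#  b0=1 t=1,i=1
  bits 10100100100001010100010011011101 = 2760197341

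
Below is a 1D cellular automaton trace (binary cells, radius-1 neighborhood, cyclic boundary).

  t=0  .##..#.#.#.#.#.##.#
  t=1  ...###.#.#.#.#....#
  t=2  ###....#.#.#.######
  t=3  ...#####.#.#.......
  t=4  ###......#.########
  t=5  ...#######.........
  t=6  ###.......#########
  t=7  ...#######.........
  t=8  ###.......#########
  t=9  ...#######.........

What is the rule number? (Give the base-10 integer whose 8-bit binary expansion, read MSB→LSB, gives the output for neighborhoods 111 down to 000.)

  nb ###: next=.  (t=1,i=4, bit7=0)
  nb ##.: next=.  (t=0,i=2, bit6=0)
  nb #.#: next=.  (t=0,i=0, bit5=0)
  nb #..: next=#  (t=0,i=3, bit4=1)
  nb .##: next=.  (t=0,i=1, bit3=0)
  nb .#.: next=#  (t=0,i=5, bit2=1)
  nb ..#: next=#  (t=0,i=4, bit1=1)
  nb ...: next=#  (t=1,i=1, bit0=1)
  bits 00010111 = 23

23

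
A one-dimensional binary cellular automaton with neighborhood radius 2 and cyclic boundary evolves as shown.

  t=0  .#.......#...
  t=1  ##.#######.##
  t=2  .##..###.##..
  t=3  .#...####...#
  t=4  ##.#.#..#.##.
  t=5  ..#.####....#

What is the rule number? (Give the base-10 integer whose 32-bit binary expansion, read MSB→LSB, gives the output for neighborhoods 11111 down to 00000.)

  ##### -> #   bit 31 = 1  t=1,i=5
  ####. -> .   bit 30 = 0  t=1,i=0
  ###.# -> #   bit 29 = 1  t=1,i=1
  ###.. -> #   bit 28 = 1  t=3,i=8
  ##.## -> #   bit 27 = 1  t=1,i=2
  ##.#. -> #   bit 26 = 1  t=4,i=2
  ##..# -> .   bit 25 = 0  t=2,i=3
  ##... -> .   bit 24 = 0  t=2,i=11
  #.### -> .   bit 23 = 0  t=1,i=3
  #.##. -> .   bit 22 = 0  t=2,i=9
  #.#.# -> .   bit 21 = 0  t=4,i=3
  #.#.. -> #   bit 20 = 1  t=3,i=1
  #..## -> .   bit 19 = 0  t=2,i=4
  #..#. -> #   bit 18 = 1  t=4,i=7
  #...# -> #   bit 17 = 1  t=2,i=12
  #.... -> #   bit 16 = 1  t=0,i=3
  .#### -> .   bit 15 = 0  t=1,i=4
  .###. -> #   bit 14 = 1  t=2,i=6
  .##.# -> .   bit 13 = 0  t=4,i=1
  .##.. -> .   bit 12 = 0  t=2,i=2
  .#.## -> .   bit 11 = 0  t=4,i=9
  .#.#. -> #   bit 10 = 1  t=3,i=0
  .#..# -> #   bit 9 = 1  t=4,i=6
  .#... -> .   bit 8 = 0  t=0,i=2
  ..### -> #   bit 7 = 1  t=2,i=5
  ..##. -> #   bit 6 = 1  t=2,i=1
  ..#.# -> .   bit 5 = 0  t=3,i=12
  ..#.. -> #   bit 4 = 1  t=0,i=1
  ...## -> .   bit 3 = 0  t=2,i=0
  ...#. -> #   bit 2 = 1  t=0,i=0
  ....# -> #   bit 1 = 1  t=0,i=7
  ..... -> #   bit 0 = 1  t=0,i=4
  bits 10111100000101110100011011010111 = 3155642071

3155642071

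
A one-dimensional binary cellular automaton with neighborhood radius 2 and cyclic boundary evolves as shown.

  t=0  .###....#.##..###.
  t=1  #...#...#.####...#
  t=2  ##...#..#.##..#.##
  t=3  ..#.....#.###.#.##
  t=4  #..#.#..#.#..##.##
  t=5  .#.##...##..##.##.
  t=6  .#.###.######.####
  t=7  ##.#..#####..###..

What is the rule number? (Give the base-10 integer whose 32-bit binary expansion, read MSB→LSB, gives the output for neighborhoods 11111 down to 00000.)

  [31] ##### => #  t=6,i=9
  [30] ####. => .  t=1,i=12
  [29] ###.# => .  t=3,i=12
  [28] ###.. => .  t=0,i=3
  [27] ##.## => #  t=4,i=15
  [26] ##.#. => #  t=3,i=13
  [25] ##..# => #  t=0,i=12
  [24] ##... => #  t=0,i=4
  [23] #.### => #  t=1,i=10
  [22] #.##. => #  t=0,i=10
  [21] #.#.# => #  t=3,i=14
  [20] #.#.. => .  t=4,i=5
  [19] #..## => #  t=0,i=0
  [18] #..#. => .  t=2,i=7
  [17] #...# => .  t=1,i=2
  [16] #.... => .  t=0,i=5
  [15] .#### => #  t=1,i=11
  [14] .###. => .  t=0,i=2
  [13] .##.# => .  t=4,i=14
  [12] .##.. => #  t=0,i=11
  [11] .#.## => .  t=0,i=9
  [10] .#.#. => #  t=4,i=4
  [9] .#..# => .  t=2,i=6
  [8] .#... => #  t=1,i=5
  [7] ..### => .  t=0,i=1
  [6] ..##. => #  t=1,i=17
  [5] ..#.# => #  t=0,i=8
  [4] ..#.. => .  t=1,i=4
  [3] ...## => #  t=1,i=16
  [2] ...#. => .  t=0,i=7
  [1] ....# => .  t=0,i=6
  [0] ..... => #  t=3,i=5
  bits 10001111111010001001010101101001 = 2414384489

2414384489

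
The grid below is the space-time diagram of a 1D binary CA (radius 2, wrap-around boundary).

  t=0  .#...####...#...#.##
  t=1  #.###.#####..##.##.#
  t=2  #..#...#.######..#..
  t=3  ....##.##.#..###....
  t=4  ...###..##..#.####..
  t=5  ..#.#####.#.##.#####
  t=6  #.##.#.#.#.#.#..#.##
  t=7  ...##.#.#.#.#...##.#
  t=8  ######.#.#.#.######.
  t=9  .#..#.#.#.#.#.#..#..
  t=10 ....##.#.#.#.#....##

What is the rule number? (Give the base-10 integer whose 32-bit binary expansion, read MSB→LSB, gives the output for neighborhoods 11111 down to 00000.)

1460399464

  #####|.  b31=0 t=1,i=8
  ####.|#  b30=1 t=0,i=7
  ###.#|.  b29=0 t=1,i=4
  ###..|#  b28=1 t=0,i=8
  ##.##|.  b27=0 t=1,i=1
  ##.#.|#  b26=1 t=0,i=0
  ##..#|#  b25=1 t=1,i=11
  ##...|#  b24=1 t=0,i=9
  #.###|.  b23=0 t=1,i=2
  #.##.|.  b22=0 t=0,i=18
  #.#.#|.  b21=0 t=5,i=10
  #.#..|.  b20=0 t=0,i=1
  #..##|#  b19=1 t=1,i=12
  #..#.|.  b18=0 t=2,i=2
  #...#|#  b17=1 t=0,i=3
  #....|#  b16=1 t=3,i=17
  .####|#  b15=1 t=0,i=6
  .###.|#  b14=1 t=1,i=3
  .##.#|#  b13=1 t=0,i=19
  .##..|.  b12=0 t=4,i=9
  .#.##|#  b11=1 t=0,i=17
  .#.#.|#  b10=1 t=6,i=6
  .#..#|.  b9=0 t=2,i=1
  .#...|#  b8=1 t=0,i=2
  ..###|.  b7=0 t=0,i=5
  ..##.|#  b6=1 t=1,i=13
  ..#.#|#  b5=1 t=0,i=16
  ..#..|.  b4=0 t=0,i=12
  ...##|#  b3=1 t=0,i=4
  ...#.|.  b2=0 t=0,i=11
  ....#|.  b1=0 t=3,i=2
  .....|.  b0=0 t=3,i=0
  bits 01010111000010111110110101101000 = 1460399464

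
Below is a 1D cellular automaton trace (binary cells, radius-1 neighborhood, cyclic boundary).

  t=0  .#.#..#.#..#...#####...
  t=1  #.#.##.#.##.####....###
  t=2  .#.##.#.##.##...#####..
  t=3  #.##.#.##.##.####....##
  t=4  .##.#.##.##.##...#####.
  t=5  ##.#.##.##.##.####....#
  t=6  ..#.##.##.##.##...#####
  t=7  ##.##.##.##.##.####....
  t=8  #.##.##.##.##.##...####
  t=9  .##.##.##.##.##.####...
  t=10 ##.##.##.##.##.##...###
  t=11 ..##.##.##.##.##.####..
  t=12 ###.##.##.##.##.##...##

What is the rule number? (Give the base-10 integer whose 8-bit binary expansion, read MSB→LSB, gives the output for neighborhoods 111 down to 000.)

59

  nb ###: next=.  (t=0,i=16, bit7=0)
  nb ##.: next=.  (t=0,i=19, bit6=0)
  nb #.#: next=#  (t=0,i=2, bit5=1)
  nb #..: next=#  (t=0,i=4, bit4=1)
  nb .##: next=#  (t=0,i=15, bit3=1)
  nb .#.: next=.  (t=0,i=1, bit2=0)
  nb ..#: next=#  (t=0,i=0, bit1=1)
  nb ...: next=#  (t=0,i=13, bit0=1)
  bits 00111011 = 59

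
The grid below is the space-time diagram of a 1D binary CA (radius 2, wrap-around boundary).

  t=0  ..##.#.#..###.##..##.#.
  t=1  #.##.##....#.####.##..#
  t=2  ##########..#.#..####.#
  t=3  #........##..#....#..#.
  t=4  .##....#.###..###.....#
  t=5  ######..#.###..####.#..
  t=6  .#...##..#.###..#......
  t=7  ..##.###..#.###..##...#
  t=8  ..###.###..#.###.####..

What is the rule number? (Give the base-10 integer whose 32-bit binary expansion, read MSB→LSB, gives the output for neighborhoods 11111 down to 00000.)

  ##### -> .   bit 31 = 0  t=2,i=1
  ####. -> .   bit 30 = 0  t=1,i=15
  ###.# -> .   bit 29 = 0  t=0,i=12
  ###.. -> #   bit 28 = 1  t=2,i=9
  ##.## -> #   bit 27 = 1  t=0,i=13
  ##.#. -> .   bit 26 = 0  t=0,i=4
  ##..# -> #   bit 25 = 1  t=0,i=16
  ##... -> #   bit 24 = 1  t=1,i=7
  #.### -> .   bit 23 = 0  t=1,i=13
  #.##. -> #   bit 22 = 1  t=0,i=14
  #.#.# -> #   bit 21 = 1  t=0,i=5
  #.#.. -> .   bit 20 = 0  t=0,i=7
  #..## -> .   bit 19 = 0  t=0,i=9
  #..#. -> .   bit 18 = 0  t=2,i=11
  #...# -> #   bit 17 = 1  t=0,i=0
  #.... -> #   bit 16 = 1  t=1,i=8
  .#### -> #   bit 15 = 1  t=1,i=14
  .###. -> #   bit 14 = 1  t=0,i=11
  .##.# -> #   bit 13 = 1  t=0,i=3
  .##.. -> #   bit 12 = 1  t=0,i=15
  .#.## -> #   bit 11 = 1  t=1,i=12
  .#.#. -> #   bit 10 = 1  t=0,i=6
  .#..# -> .   bit 9 = 0  t=0,i=8
  .#... -> #   bit 8 = 1  t=0,i=22
  ..### -> .   bit 7 = 0  t=0,i=10
  ..##. -> #   bit 6 = 1  t=0,i=2
  ..#.# -> .   bit 5 = 0  t=1,i=11
  ..#.. -> .   bit 4 = 0  t=3,i=13
  ...## -> .   bit 3 = 0  t=0,i=1
  ...#. -> .   bit 2 = 0  t=1,i=10
  ....# -> #   bit 1 = 1  t=1,i=9
  ..... -> .   bit 0 = 0  t=3,i=3
  bits 00011011011000111111110101000010 = 459537730

459537730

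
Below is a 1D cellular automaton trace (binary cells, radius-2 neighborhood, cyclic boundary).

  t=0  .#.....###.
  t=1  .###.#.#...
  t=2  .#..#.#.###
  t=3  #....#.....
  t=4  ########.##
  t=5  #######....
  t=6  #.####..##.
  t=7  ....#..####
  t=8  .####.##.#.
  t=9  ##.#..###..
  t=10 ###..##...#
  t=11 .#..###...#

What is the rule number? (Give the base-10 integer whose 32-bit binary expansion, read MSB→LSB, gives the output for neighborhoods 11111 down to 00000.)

  nb #####: next=#  (t=4,i=0, bit31=1)
  nb ####.: next=#  (t=4,i=6, bit30=1)
  nb ###.#: next=.  (t=1,i=3, bit29=0)
  nb ###..: next=.  (t=0,i=9, bit28=0)
  nb ##.##: next=.  (t=4,i=8, bit27=0)
  nb ##.#.: next=#  (t=1,i=4, bit26=1)
  nb ##..#: next=.  (t=0,i=10, bit25=0)
  nb ##...: next=.  (t=5,i=7, bit24=0)
  nb #.###: next=.  (t=2,i=8, bit23=0)
  nb #.##.: next=#  (t=8,i=6, bit22=1)
  nb #.#.#: next=.  (t=1,i=5, bit21=0)
  nb #.#..: next=.  (t=1,i=7, bit20=0)
  nb #..##: next=#  (t=6,i=7, bit19=1)
  nb #..#.: next=.  (t=0,i=0, bit18=0)
  nb #...#: next=.  (t=10,i=8, bit17=0)
  nb #....: next=#  (t=0,i=3, bit16=1)
  nb .####: next=.  (t=4,i=10, bit15=0)
  nb .###.: next=.  (t=0,i=8, bit14=0)
  nb .##.#: next=#  (t=6,i=9, bit13=1)
  nb .##..: next=#  (t=10,i=6, bit12=1)
  nb .#.##: next=.  (t=2,i=7, bit11=0)
  nb .#.#.: next=#  (t=1,i=6, bit10=1)
  nb .#..#: next=.  (t=2,i=2, bit9=0)
  nb .#...: next=#  (t=0,i=2, bit8=1)
  nb ..###: next=#  (t=0,i=7, bit7=1)
  nb ..##.: next=#  (t=6,i=8, bit6=1)
  nb ..#.#: next=.  (t=2,i=4, bit5=0)
  nb ..#..: next=#  (t=0,i=1, bit4=1)
  nb ...##: next=.  (t=0,i=6, bit3=0)
  nb ...#.: next=#  (t=3,i=4, bit2=1)
  nb ....#: next=#  (t=0,i=5, bit1=1)
  nb .....: next=.  (t=0,i=4, bit0=0)
  bits 11000100010010010011010111010110 = 3293132246

3293132246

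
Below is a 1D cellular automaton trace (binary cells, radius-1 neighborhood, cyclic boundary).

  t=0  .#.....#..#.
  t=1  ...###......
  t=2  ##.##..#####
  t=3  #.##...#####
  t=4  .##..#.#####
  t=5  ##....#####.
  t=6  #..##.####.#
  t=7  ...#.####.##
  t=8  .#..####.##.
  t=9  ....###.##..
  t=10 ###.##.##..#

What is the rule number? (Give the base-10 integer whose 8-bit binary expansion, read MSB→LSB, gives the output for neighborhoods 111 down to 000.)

169

  [7] ### => #  t=1,i=4
  [6] ##. => .  t=1,i=5
  [5] #.# => #  t=2,i=2
  [4] #.. => .  t=0,i=2
  [3] .## => #  t=1,i=3
  [2] .#. => .  t=0,i=1
  [1] ..# => .  t=0,i=0
  [0] ... => #  t=0,i=3
  bits 10101001 = 169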